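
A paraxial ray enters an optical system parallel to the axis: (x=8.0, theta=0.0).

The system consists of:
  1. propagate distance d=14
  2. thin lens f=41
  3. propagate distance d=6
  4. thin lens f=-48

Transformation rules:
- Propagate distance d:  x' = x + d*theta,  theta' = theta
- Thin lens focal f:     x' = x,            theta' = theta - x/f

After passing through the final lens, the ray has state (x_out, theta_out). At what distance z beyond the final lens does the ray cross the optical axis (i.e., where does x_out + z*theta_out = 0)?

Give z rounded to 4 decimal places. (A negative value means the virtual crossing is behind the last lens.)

Initial: x=8.0000 theta=0.0000
After 1 (propagate distance d=14): x=8.0000 theta=0.0000
After 2 (thin lens f=41): x=8.0000 theta=-8/41 (≈-0.1951)
After 3 (propagate distance d=6): x=280/41 (≈6.8293) theta=-8/41 (≈-0.1951)
After 4 (thin lens f=-48): x=280/41 (≈6.8293) theta=-13/246 (≈-0.0528)
z_focus = -x_out/theta_out = -(280/41)/(-13/246) = 1680/13 ≈ 129.2308
Rounded to 4 decimal places: z = 129.2308

Answer: 129.2308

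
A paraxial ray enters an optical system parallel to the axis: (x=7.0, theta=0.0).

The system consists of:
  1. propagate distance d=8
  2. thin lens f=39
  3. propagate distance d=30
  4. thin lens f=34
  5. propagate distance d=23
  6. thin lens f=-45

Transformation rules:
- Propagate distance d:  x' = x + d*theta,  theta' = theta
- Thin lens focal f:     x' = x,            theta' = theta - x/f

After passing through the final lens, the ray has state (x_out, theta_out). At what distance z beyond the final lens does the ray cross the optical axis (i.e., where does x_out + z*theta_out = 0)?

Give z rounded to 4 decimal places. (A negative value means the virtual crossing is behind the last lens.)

Answer: -11.7399

Derivation:
Initial: x=7.0000 theta=0.0000
After 1 (propagate distance d=8): x=7.0000 theta=0.0000
After 2 (thin lens f=39): x=7.0000 theta=-7/39 (≈-0.1795)
After 3 (propagate distance d=30): x=21/13 (≈1.6154) theta=-7/39 (≈-0.1795)
After 4 (thin lens f=34): x=21/13 (≈1.6154) theta=-301/1326 (≈-0.2270)
After 5 (propagate distance d=23): x=-4781/1326 (≈-3.6056) theta=-301/1326 (≈-0.2270)
After 6 (thin lens f=-45): x=-4781/1326 (≈-3.6056) theta=-539/1755 (≈-0.3071)
z_focus = -x_out/theta_out = -(-4781/1326)/(-539/1755) = -30735/2618 ≈ -11.7399
Rounded to 4 decimal places: z = -11.7399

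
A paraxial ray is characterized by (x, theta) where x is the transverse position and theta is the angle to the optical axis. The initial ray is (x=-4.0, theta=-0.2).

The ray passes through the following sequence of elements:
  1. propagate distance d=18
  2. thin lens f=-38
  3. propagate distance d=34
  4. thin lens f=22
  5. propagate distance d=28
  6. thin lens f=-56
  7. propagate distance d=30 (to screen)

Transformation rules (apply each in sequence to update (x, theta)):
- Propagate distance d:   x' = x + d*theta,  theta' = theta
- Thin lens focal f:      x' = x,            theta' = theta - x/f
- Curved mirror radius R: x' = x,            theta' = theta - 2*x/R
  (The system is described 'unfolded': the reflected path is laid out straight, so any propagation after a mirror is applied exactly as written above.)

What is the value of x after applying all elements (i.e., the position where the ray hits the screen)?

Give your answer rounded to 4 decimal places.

Answer: 8.5883

Derivation:
Initial: x=-4.0000 theta=-0.2000
After 1 (propagate distance d=18): x=-7.6000 theta=-0.2000
After 2 (thin lens f=-38): x=-7.6000 theta=-0.4000
After 3 (propagate distance d=34): x=-21.2000 theta=-0.4000
After 4 (thin lens f=22): x=-21.2000 theta=31/55 (≈0.5636)
After 5 (propagate distance d=28): x=-298/55 (≈-5.4182) theta=31/55 (≈0.5636)
After 6 (thin lens f=-56): x=-298/55 (≈-5.4182) theta=719/1540 (≈0.4669)
After 7 (propagate distance d=30 (to screen)): x=6613/770 (≈8.5883) theta=719/1540 (≈0.4669)
Rounded to 4 decimal places: x = 8.5883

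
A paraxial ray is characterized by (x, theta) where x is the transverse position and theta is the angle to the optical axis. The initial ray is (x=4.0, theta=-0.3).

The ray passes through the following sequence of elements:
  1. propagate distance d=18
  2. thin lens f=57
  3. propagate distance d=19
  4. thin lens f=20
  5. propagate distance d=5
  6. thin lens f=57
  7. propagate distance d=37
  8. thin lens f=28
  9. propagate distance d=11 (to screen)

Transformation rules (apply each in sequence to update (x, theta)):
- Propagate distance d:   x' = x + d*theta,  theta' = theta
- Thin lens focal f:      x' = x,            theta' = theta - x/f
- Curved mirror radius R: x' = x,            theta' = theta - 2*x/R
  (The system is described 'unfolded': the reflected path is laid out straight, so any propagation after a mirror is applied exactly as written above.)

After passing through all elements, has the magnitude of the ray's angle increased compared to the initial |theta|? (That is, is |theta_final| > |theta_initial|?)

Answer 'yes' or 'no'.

Initial: x=4.0000 theta=-0.3000
After 1 (propagate distance d=18): x=-1.4000 theta=-0.3000
After 2 (thin lens f=57): x=-1.4000 theta=-157/570 (≈-0.2754)
After 3 (propagate distance d=19): x=-199/30 (≈-6.6333) theta=-157/570 (≈-0.2754)
After 4 (thin lens f=20): x=-199/30 (≈-6.6333) theta=641/11400 (≈0.0562)
After 5 (propagate distance d=5): x=-14483/2280 (≈-6.3522) theta=641/11400 (≈0.0562)
After 6 (thin lens f=57): x=-14483/2280 (≈-6.3522) theta=13619/81225 (≈0.1677)
After 7 (propagate distance d=37): x=-96431/649800 (≈-0.1484) theta=13619/81225 (≈0.1677)
After 8 (thin lens f=28): x=-96431/649800 (≈-0.1484) theta=1049029/6064800 (≈0.1730)
After 9 (propagate distance d=11 (to screen)): x=31917889/18194400 (≈1.7543) theta=1049029/6064800 (≈0.1730)
|theta_initial|=0.3000 |theta_final|=1049029/6064800 (≈0.1730) -> not increased

Answer: no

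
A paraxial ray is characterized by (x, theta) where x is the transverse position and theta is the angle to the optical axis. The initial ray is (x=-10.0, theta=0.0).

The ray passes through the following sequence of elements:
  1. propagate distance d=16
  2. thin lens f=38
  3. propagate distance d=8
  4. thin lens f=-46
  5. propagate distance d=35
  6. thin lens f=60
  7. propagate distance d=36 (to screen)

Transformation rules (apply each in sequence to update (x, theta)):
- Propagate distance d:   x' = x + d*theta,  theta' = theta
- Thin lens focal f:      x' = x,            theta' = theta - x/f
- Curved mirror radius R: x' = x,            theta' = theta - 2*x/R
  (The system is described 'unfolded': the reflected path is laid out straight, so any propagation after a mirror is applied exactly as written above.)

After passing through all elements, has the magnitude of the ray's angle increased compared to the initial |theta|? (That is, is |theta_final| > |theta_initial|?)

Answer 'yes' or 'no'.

Initial: x=-10.0000 theta=0.0000
After 1 (propagate distance d=16): x=-10.0000 theta=0.0000
After 2 (thin lens f=38): x=-10.0000 theta=5/19 (≈0.2632)
After 3 (propagate distance d=8): x=-150/19 (≈-7.8947) theta=5/19 (≈0.2632)
After 4 (thin lens f=-46): x=-150/19 (≈-7.8947) theta=40/437 (≈0.0915)
After 5 (propagate distance d=35): x=-2050/437 (≈-4.6911) theta=40/437 (≈0.0915)
After 6 (thin lens f=60): x=-2050/437 (≈-4.6911) theta=445/2622 (≈0.1697)
After 7 (propagate distance d=36 (to screen)): x=620/437 (≈1.4188) theta=445/2622 (≈0.1697)
|theta_initial|=0.0000 |theta_final|=445/2622 (≈0.1697) -> increased

Answer: yes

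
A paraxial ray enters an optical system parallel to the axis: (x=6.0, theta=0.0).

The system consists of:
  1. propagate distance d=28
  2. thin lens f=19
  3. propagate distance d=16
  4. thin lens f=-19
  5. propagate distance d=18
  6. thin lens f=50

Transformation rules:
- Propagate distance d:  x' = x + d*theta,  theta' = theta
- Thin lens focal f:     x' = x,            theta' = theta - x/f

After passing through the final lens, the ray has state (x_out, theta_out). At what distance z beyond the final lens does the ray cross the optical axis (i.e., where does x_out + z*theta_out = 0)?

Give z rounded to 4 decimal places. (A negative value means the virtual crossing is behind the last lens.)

Answer: -20.2988

Derivation:
Initial: x=6.0000 theta=0.0000
After 1 (propagate distance d=28): x=6.0000 theta=0.0000
After 2 (thin lens f=19): x=6.0000 theta=-6/19 (≈-0.3158)
After 3 (propagate distance d=16): x=18/19 (≈0.9474) theta=-6/19 (≈-0.3158)
After 4 (thin lens f=-19): x=18/19 (≈0.9474) theta=-96/361 (≈-0.2659)
After 5 (propagate distance d=18): x=-1386/361 (≈-3.8393) theta=-96/361 (≈-0.2659)
After 6 (thin lens f=50): x=-1386/361 (≈-3.8393) theta=-1707/9025 (≈-0.1891)
z_focus = -x_out/theta_out = -(-1386/361)/(-1707/9025) = -11550/569 ≈ -20.2988
Rounded to 4 decimal places: z = -20.2988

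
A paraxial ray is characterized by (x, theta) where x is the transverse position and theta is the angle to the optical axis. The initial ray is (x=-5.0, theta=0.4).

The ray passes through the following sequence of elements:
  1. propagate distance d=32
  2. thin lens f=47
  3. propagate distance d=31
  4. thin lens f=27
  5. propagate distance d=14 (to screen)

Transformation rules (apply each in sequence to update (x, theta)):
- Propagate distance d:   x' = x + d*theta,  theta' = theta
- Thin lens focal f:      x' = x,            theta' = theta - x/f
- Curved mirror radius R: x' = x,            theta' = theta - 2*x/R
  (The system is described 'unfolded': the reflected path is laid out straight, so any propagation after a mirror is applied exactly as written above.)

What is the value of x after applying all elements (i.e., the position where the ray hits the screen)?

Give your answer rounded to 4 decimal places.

Answer: 10.5255

Derivation:
Initial: x=-5.0000 theta=0.4000
After 1 (propagate distance d=32): x=7.8000 theta=0.4000
After 2 (thin lens f=47): x=7.8000 theta=11/47 (≈0.2340)
After 3 (propagate distance d=31): x=3538/235 (≈15.0553) theta=11/47 (≈0.2340)
After 4 (thin lens f=27): x=3538/235 (≈15.0553) theta=-2053/6345 (≈-0.3236)
After 5 (propagate distance d=14 (to screen)): x=66784/6345 (≈10.5255) theta=-2053/6345 (≈-0.3236)
Rounded to 4 decimal places: x = 10.5255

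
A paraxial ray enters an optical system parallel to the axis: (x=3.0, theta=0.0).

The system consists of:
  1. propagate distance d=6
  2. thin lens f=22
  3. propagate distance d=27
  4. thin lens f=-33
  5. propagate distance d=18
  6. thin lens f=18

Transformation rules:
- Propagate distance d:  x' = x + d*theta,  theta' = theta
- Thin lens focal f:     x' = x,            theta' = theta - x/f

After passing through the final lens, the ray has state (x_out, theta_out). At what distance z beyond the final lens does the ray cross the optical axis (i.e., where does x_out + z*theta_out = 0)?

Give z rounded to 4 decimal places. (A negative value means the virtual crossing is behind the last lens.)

Initial: x=3.0000 theta=0.0000
After 1 (propagate distance d=6): x=3.0000 theta=0.0000
After 2 (thin lens f=22): x=3.0000 theta=-3/22 (≈-0.1364)
After 3 (propagate distance d=27): x=-15/22 (≈-0.6818) theta=-3/22 (≈-0.1364)
After 4 (thin lens f=-33): x=-15/22 (≈-0.6818) theta=-19/121 (≈-0.1570)
After 5 (propagate distance d=18): x=-849/242 (≈-3.5083) theta=-19/121 (≈-0.1570)
After 6 (thin lens f=18): x=-849/242 (≈-3.5083) theta=5/132 (≈0.0379)
z_focus = -x_out/theta_out = -(-849/242)/(5/132) = 5094/55 ≈ 92.6182
Rounded to 4 decimal places: z = 92.6182

Answer: 92.6182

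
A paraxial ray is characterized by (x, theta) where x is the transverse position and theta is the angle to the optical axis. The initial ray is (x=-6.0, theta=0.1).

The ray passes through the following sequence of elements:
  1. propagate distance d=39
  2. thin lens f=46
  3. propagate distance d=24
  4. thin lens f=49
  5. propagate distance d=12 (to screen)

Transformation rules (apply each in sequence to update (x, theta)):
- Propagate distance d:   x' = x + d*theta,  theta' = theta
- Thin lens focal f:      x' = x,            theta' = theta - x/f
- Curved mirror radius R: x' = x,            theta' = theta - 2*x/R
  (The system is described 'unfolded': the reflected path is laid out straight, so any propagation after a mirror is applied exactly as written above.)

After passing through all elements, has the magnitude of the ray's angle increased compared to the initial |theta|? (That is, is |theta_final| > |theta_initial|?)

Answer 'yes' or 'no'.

Answer: yes

Derivation:
Initial: x=-6.0000 theta=0.1000
After 1 (propagate distance d=39): x=-2.1000 theta=0.1000
After 2 (thin lens f=46): x=-2.1000 theta=67/460 (≈0.1457)
After 3 (propagate distance d=24): x=321/230 (≈1.3957) theta=67/460 (≈0.1457)
After 4 (thin lens f=49): x=321/230 (≈1.3957) theta=2641/22540 (≈0.1172)
After 5 (propagate distance d=12 (to screen)): x=6315/2254 (≈2.8017) theta=2641/22540 (≈0.1172)
|theta_initial|=0.1000 |theta_final|=2641/22540 (≈0.1172) -> increased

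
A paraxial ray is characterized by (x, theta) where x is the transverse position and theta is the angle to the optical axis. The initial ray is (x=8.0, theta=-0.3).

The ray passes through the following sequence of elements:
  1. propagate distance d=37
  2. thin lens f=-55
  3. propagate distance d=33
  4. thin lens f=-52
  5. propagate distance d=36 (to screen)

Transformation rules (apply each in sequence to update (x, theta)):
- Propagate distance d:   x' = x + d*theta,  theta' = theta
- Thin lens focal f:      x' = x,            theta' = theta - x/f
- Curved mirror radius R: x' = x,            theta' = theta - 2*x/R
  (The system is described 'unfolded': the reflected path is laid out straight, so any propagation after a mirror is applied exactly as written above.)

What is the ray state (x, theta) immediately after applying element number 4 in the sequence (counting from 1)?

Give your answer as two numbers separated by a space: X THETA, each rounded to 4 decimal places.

Answer: -14.8600 -0.6421

Derivation:
Initial: x=8.0000 theta=-0.3000
After 1 (propagate distance d=37): x=-3.1000 theta=-0.3000
After 2 (thin lens f=-55): x=-3.1000 theta=-98/275 (≈-0.3564)
After 3 (propagate distance d=33): x=-14.8600 theta=-98/275 (≈-0.3564)
After 4 (thin lens f=-52): x=-14.8600 theta=-3673/5720 (≈-0.6421)
Rounded to 4 decimal places: x = -14.8600, theta = -0.6421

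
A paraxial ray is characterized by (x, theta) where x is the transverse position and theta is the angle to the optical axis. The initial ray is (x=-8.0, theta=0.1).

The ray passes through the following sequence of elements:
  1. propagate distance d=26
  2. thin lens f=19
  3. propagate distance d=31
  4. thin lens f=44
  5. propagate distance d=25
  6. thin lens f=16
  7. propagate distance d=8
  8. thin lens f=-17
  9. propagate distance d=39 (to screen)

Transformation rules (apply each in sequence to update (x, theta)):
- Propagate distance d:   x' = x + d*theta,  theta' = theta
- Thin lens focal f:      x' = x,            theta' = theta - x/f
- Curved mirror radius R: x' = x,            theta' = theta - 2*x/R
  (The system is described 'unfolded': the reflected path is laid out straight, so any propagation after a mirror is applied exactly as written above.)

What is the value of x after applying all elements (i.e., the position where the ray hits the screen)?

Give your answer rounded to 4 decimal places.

Answer: 5.6246

Derivation:
Initial: x=-8.0000 theta=0.1000
After 1 (propagate distance d=26): x=-5.4000 theta=0.1000
After 2 (thin lens f=19): x=-5.4000 theta=73/190 (≈0.3842)
After 3 (propagate distance d=31): x=1237/190 (≈6.5105) theta=73/190 (≈0.3842)
After 4 (thin lens f=44): x=1237/190 (≈6.5105) theta=395/1672 (≈0.2362)
After 5 (propagate distance d=25): x=103803/8360 (≈12.4166) theta=395/1672 (≈0.2362)
After 6 (thin lens f=16): x=103803/8360 (≈12.4166) theta=-72203/133760 (≈-0.5398)
After 7 (propagate distance d=8): x=135403/16720 (≈8.0983) theta=-72203/133760 (≈-0.5398)
After 8 (thin lens f=-17): x=135403/16720 (≈8.0983) theta=-144227/2273920 (≈-0.0634)
After 9 (propagate distance d=39 (to screen)): x=2557991/454784 (≈5.6246) theta=-144227/2273920 (≈-0.0634)
Rounded to 4 decimal places: x = 5.6246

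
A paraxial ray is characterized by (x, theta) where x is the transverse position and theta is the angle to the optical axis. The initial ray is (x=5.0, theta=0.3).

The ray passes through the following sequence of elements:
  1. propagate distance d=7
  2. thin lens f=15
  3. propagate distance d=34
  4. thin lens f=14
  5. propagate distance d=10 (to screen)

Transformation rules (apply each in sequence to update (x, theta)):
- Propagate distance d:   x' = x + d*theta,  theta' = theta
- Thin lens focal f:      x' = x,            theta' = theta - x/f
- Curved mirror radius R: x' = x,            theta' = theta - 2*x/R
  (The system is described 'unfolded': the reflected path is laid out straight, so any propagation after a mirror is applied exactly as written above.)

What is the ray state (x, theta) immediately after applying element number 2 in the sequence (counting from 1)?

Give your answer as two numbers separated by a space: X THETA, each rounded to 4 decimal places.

Initial: x=5.0000 theta=0.3000
After 1 (propagate distance d=7): x=7.1000 theta=0.3000
After 2 (thin lens f=15): x=7.1000 theta=-13/75 (≈-0.1733)
Rounded to 4 decimal places: x = 7.1000, theta = -0.1733

Answer: 7.1000 -0.1733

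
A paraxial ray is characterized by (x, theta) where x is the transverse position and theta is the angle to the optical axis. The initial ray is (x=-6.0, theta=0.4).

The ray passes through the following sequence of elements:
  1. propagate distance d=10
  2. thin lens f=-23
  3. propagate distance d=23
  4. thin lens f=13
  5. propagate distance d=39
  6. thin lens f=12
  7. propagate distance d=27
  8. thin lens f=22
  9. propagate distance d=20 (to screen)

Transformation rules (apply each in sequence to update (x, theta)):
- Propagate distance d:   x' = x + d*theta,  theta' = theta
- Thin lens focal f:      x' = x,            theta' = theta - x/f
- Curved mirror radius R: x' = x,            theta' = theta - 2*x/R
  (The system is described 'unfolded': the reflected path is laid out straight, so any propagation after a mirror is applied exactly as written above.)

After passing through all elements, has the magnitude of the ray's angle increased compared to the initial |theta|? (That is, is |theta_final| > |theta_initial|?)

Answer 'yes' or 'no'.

Answer: no

Derivation:
Initial: x=-6.0000 theta=0.4000
After 1 (propagate distance d=10): x=-2.0000 theta=0.4000
After 2 (thin lens f=-23): x=-2.0000 theta=36/115 (≈0.3130)
After 3 (propagate distance d=23): x=5.2000 theta=36/115 (≈0.3130)
After 4 (thin lens f=13): x=5.2000 theta=-2/23 (≈-0.0870)
After 5 (propagate distance d=39): x=208/115 (≈1.8087) theta=-2/23 (≈-0.0870)
After 6 (thin lens f=12): x=208/115 (≈1.8087) theta=-82/345 (≈-0.2377)
After 7 (propagate distance d=27): x=-106/23 (≈-4.6087) theta=-82/345 (≈-0.2377)
After 8 (thin lens f=22): x=-106/23 (≈-4.6087) theta=-107/3795 (≈-0.0282)
After 9 (propagate distance d=20 (to screen)): x=-3926/759 (≈-5.1726) theta=-107/3795 (≈-0.0282)
|theta_initial|=0.4000 |theta_final|=107/3795 (≈0.0282) -> not increased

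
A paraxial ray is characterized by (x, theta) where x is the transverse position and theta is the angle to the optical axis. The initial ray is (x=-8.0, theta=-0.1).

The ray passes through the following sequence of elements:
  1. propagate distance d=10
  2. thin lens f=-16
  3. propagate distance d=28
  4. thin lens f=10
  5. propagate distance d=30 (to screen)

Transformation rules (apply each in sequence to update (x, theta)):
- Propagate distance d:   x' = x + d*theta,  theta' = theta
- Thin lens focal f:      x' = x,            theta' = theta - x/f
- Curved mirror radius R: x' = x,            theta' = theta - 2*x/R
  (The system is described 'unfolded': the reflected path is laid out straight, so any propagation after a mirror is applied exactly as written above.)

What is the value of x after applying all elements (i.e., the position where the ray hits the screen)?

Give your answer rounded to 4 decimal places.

Initial: x=-8.0000 theta=-0.1000
After 1 (propagate distance d=10): x=-9.0000 theta=-0.1000
After 2 (thin lens f=-16): x=-9.0000 theta=-0.6625
After 3 (propagate distance d=28): x=-27.5500 theta=-0.6625
After 4 (thin lens f=10): x=-27.5500 theta=2.0925
After 5 (propagate distance d=30 (to screen)): x=35.2250 theta=2.0925
Rounded to 4 decimal places: x = 35.2250

Answer: 35.2250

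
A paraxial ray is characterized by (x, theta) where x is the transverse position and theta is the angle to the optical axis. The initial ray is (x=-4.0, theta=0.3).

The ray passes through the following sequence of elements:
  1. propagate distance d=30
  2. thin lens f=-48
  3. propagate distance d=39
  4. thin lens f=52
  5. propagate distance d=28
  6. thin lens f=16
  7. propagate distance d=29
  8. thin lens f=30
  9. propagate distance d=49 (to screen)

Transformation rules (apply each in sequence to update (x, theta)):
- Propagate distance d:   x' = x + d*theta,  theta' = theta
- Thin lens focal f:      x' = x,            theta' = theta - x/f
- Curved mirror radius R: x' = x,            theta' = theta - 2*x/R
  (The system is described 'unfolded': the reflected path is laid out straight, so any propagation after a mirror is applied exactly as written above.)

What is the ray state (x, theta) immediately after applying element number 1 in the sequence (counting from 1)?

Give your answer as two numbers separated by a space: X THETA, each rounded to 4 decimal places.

Answer: 5.0000 0.3000

Derivation:
Initial: x=-4.0000 theta=0.3000
After 1 (propagate distance d=30): x=5.0000 theta=0.3000
Rounded to 4 decimal places: x = 5.0000, theta = 0.3000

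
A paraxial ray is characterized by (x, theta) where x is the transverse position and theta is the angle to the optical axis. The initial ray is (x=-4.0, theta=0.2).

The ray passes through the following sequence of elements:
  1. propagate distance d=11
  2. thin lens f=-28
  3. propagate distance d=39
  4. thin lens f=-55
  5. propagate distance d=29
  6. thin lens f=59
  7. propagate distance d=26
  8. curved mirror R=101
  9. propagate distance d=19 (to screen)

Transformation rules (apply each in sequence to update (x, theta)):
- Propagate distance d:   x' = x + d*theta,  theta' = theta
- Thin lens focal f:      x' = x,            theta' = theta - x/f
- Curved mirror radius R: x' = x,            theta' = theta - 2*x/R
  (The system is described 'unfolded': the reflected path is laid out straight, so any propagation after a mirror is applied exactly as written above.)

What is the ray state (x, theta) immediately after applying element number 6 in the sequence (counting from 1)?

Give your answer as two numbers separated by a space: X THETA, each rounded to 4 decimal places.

Answer: 9.2703 0.0421

Derivation:
Initial: x=-4.0000 theta=0.2000
After 1 (propagate distance d=11): x=-1.8000 theta=0.2000
After 2 (thin lens f=-28): x=-1.8000 theta=19/140 (≈0.1357)
After 3 (propagate distance d=39): x=489/140 (≈3.4929) theta=19/140 (≈0.1357)
After 4 (thin lens f=-55): x=489/140 (≈3.4929) theta=767/3850 (≈0.1992)
After 5 (propagate distance d=29): x=71381/7700 (≈9.2703) theta=767/3850 (≈0.1992)
After 6 (thin lens f=59): x=71381/7700 (≈9.2703) theta=765/18172 (≈0.0421)
Rounded to 4 decimal places: x = 9.2703, theta = 0.0421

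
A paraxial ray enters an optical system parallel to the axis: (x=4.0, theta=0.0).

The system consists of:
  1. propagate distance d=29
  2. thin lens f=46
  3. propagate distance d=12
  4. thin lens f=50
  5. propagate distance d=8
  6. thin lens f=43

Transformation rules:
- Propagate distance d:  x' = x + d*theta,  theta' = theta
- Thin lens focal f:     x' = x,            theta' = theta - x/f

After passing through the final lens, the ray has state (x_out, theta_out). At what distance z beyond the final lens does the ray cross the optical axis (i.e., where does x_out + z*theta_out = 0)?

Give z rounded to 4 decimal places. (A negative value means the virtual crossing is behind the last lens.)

Answer: 9.5267

Derivation:
Initial: x=4.0000 theta=0.0000
After 1 (propagate distance d=29): x=4.0000 theta=0.0000
After 2 (thin lens f=46): x=4.0000 theta=-2/23 (≈-0.0870)
After 3 (propagate distance d=12): x=68/23 (≈2.9565) theta=-2/23 (≈-0.0870)
After 4 (thin lens f=50): x=68/23 (≈2.9565) theta=-84/575 (≈-0.1461)
After 5 (propagate distance d=8): x=1028/575 (≈1.7878) theta=-84/575 (≈-0.1461)
After 6 (thin lens f=43): x=1028/575 (≈1.7878) theta=-928/4945 (≈-0.1877)
z_focus = -x_out/theta_out = -(1028/575)/(-928/4945) = 11051/1160 ≈ 9.5267
Rounded to 4 decimal places: z = 9.5267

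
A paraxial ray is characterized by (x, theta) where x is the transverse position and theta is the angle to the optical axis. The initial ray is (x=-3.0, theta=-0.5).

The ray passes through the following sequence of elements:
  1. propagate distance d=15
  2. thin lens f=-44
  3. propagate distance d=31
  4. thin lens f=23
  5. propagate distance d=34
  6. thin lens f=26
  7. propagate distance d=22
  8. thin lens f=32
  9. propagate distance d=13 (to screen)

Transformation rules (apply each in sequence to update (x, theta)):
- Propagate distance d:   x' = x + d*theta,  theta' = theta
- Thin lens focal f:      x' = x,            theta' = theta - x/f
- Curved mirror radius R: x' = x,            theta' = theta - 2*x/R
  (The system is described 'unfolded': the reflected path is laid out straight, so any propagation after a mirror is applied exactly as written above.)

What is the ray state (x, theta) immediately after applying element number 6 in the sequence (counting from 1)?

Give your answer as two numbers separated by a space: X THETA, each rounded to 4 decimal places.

Answer: -9.1408 1.0650

Derivation:
Initial: x=-3.0000 theta=-0.5000
After 1 (propagate distance d=15): x=-10.5000 theta=-0.5000
After 2 (thin lens f=-44): x=-10.5000 theta=-65/88 (≈-0.7386)
After 3 (propagate distance d=31): x=-2939/88 (≈-33.3977) theta=-65/88 (≈-0.7386)
After 4 (thin lens f=23): x=-2939/88 (≈-33.3977) theta=361/506 (≈0.7134)
After 5 (propagate distance d=34): x=-18501/2024 (≈-9.1408) theta=361/506 (≈0.7134)
After 6 (thin lens f=26): x=-18501/2024 (≈-9.1408) theta=5095/4784 (≈1.0650)
Rounded to 4 decimal places: x = -9.1408, theta = 1.0650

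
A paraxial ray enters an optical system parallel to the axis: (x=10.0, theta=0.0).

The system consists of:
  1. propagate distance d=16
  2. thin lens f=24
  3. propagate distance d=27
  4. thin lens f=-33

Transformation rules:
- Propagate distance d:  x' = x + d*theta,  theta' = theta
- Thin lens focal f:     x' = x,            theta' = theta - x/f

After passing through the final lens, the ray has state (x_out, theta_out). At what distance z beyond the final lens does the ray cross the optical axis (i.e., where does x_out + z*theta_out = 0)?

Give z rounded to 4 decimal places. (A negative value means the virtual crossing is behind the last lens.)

Initial: x=10.0000 theta=0.0000
After 1 (propagate distance d=16): x=10.0000 theta=0.0000
After 2 (thin lens f=24): x=10.0000 theta=-5/12 (≈-0.4167)
After 3 (propagate distance d=27): x=-1.2500 theta=-5/12 (≈-0.4167)
After 4 (thin lens f=-33): x=-1.2500 theta=-5/11 (≈-0.4545)
z_focus = -x_out/theta_out = -(-1.2500)/(-5/11) = -2.7500
Rounded to 4 decimal places: z = -2.7500

Answer: -2.7500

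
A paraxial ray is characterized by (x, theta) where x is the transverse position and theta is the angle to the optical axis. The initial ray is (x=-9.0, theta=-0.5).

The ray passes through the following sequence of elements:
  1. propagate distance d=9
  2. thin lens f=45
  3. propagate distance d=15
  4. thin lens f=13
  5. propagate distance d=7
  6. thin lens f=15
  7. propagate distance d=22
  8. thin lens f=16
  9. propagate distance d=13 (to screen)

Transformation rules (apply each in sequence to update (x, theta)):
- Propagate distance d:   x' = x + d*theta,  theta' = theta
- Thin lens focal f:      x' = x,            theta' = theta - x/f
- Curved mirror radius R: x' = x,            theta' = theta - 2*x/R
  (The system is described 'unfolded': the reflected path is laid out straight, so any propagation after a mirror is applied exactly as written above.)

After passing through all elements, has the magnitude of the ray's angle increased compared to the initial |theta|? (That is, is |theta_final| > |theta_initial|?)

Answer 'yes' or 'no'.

Initial: x=-9.0000 theta=-0.5000
After 1 (propagate distance d=9): x=-13.5000 theta=-0.5000
After 2 (thin lens f=45): x=-13.5000 theta=-0.2000
After 3 (propagate distance d=15): x=-16.5000 theta=-0.2000
After 4 (thin lens f=13): x=-16.5000 theta=139/130 (≈1.0692)
After 5 (propagate distance d=7): x=-586/65 (≈-9.0154) theta=139/130 (≈1.0692)
After 6 (thin lens f=15): x=-586/65 (≈-9.0154) theta=3257/1950 (≈1.6703)
After 7 (propagate distance d=22): x=27037/975 (≈27.7303) theta=3257/1950 (≈1.6703)
After 8 (thin lens f=16): x=27037/975 (≈27.7303) theta=-327/5200 (≈-0.0629)
After 9 (propagate distance d=13 (to screen)): x=419839/15600 (≈26.9128) theta=-327/5200 (≈-0.0629)
|theta_initial|=0.5000 |theta_final|=327/5200 (≈0.0629) -> not increased

Answer: no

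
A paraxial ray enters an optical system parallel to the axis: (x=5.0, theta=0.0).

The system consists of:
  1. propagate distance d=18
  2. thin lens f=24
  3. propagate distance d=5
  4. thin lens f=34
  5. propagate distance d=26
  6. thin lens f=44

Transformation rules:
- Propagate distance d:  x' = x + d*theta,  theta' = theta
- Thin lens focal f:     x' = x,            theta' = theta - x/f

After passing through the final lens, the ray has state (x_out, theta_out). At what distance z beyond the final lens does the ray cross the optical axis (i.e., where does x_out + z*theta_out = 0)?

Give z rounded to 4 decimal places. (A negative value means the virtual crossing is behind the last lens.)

Initial: x=5.0000 theta=0.0000
After 1 (propagate distance d=18): x=5.0000 theta=0.0000
After 2 (thin lens f=24): x=5.0000 theta=-5/24 (≈-0.2083)
After 3 (propagate distance d=5): x=95/24 (≈3.9583) theta=-5/24 (≈-0.2083)
After 4 (thin lens f=34): x=95/24 (≈3.9583) theta=-265/816 (≈-0.3248)
After 5 (propagate distance d=26): x=-305/68 (≈-4.4853) theta=-265/816 (≈-0.3248)
After 6 (thin lens f=44): x=-305/68 (≈-4.4853) theta=-125/561 (≈-0.2228)
z_focus = -x_out/theta_out = -(-305/68)/(-125/561) = -20.1300
Rounded to 4 decimal places: z = -20.1300

Answer: -20.1300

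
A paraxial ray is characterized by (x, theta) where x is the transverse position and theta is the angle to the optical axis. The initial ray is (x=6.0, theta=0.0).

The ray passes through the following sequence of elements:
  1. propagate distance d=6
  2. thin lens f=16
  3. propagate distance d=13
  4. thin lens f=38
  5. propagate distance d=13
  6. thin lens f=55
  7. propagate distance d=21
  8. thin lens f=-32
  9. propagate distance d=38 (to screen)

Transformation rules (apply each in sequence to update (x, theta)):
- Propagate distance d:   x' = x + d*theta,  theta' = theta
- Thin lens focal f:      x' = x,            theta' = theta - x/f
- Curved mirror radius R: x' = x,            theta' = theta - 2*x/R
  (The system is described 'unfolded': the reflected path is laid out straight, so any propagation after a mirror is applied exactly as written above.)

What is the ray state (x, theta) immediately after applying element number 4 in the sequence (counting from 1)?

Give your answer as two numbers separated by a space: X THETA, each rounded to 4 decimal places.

Initial: x=6.0000 theta=0.0000
After 1 (propagate distance d=6): x=6.0000 theta=0.0000
After 2 (thin lens f=16): x=6.0000 theta=-0.3750
After 3 (propagate distance d=13): x=1.1250 theta=-0.3750
After 4 (thin lens f=38): x=1.1250 theta=-123/304 (≈-0.4046)
Rounded to 4 decimal places: x = 1.1250, theta = -0.4046

Answer: 1.1250 -0.4046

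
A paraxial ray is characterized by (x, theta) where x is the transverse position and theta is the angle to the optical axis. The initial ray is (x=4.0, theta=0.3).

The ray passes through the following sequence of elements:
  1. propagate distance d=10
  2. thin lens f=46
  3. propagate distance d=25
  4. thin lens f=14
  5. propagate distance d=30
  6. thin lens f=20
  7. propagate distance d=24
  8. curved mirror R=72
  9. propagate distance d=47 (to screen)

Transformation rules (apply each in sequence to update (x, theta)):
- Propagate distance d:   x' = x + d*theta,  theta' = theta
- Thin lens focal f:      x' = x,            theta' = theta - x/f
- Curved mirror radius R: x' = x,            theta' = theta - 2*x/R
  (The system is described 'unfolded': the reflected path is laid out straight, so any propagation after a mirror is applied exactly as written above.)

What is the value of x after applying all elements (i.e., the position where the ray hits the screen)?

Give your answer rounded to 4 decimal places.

Answer: -6.6128

Derivation:
Initial: x=4.0000 theta=0.3000
After 1 (propagate distance d=10): x=7.0000 theta=0.3000
After 2 (thin lens f=46): x=7.0000 theta=17/115 (≈0.1478)
After 3 (propagate distance d=25): x=246/23 (≈10.6957) theta=17/115 (≈0.1478)
After 4 (thin lens f=14): x=246/23 (≈10.6957) theta=-496/805 (≈-0.6161)
After 5 (propagate distance d=30): x=-1254/161 (≈-7.7888) theta=-496/805 (≈-0.6161)
After 6 (thin lens f=20): x=-1254/161 (≈-7.7888) theta=-73/322 (≈-0.2267)
After 7 (propagate distance d=24): x=-2130/161 (≈-13.2298) theta=-73/322 (≈-0.2267)
After 8 (curved mirror R=72): x=-2130/161 (≈-13.2298) theta=68/483 (≈0.1408)
After 9 (propagate distance d=47 (to screen)): x=-3194/483 (≈-6.6128) theta=68/483 (≈0.1408)
Rounded to 4 decimal places: x = -6.6128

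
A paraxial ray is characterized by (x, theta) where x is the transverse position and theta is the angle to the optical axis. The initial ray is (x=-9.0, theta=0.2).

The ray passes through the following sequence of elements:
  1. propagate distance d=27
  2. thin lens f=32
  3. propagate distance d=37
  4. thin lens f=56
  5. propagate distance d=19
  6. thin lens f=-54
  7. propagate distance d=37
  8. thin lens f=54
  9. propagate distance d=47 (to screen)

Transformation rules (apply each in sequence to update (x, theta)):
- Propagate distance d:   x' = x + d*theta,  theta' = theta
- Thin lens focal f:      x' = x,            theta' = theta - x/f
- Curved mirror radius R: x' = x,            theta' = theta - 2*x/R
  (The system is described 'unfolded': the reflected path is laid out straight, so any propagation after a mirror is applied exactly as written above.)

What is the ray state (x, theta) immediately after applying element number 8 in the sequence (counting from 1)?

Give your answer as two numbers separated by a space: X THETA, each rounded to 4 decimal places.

Initial: x=-9.0000 theta=0.2000
After 1 (propagate distance d=27): x=-3.6000 theta=0.2000
After 2 (thin lens f=32): x=-3.6000 theta=0.3125
After 3 (propagate distance d=37): x=7.9625 theta=0.3125
After 4 (thin lens f=56): x=7.9625 theta=109/640 (≈0.1703)
After 5 (propagate distance d=19): x=7167/640 (≈11.1984) theta=109/640 (≈0.1703)
After 6 (thin lens f=-54): x=7167/640 (≈11.1984) theta=4351/11520 (≈0.3777)
After 7 (propagate distance d=37): x=289993/11520 (≈25.1730) theta=4351/11520 (≈0.3777)
After 8 (thin lens f=54): x=289993/11520 (≈25.1730) theta=-55039/622080 (≈-0.0885)
Rounded to 4 decimal places: x = 25.1730, theta = -0.0885

Answer: 25.1730 -0.0885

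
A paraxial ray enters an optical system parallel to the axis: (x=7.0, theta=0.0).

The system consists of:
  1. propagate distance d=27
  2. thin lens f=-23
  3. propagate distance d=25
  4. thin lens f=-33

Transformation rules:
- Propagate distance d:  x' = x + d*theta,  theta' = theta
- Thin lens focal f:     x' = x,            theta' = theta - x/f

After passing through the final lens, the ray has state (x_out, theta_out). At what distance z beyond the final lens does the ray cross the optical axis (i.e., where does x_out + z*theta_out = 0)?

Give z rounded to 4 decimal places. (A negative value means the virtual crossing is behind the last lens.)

Answer: -19.5556

Derivation:
Initial: x=7.0000 theta=0.0000
After 1 (propagate distance d=27): x=7.0000 theta=0.0000
After 2 (thin lens f=-23): x=7.0000 theta=7/23 (≈0.3043)
After 3 (propagate distance d=25): x=336/23 (≈14.6087) theta=7/23 (≈0.3043)
After 4 (thin lens f=-33): x=336/23 (≈14.6087) theta=189/253 (≈0.7470)
z_focus = -x_out/theta_out = -(336/23)/(189/253) = -176/9 ≈ -19.5556
Rounded to 4 decimal places: z = -19.5556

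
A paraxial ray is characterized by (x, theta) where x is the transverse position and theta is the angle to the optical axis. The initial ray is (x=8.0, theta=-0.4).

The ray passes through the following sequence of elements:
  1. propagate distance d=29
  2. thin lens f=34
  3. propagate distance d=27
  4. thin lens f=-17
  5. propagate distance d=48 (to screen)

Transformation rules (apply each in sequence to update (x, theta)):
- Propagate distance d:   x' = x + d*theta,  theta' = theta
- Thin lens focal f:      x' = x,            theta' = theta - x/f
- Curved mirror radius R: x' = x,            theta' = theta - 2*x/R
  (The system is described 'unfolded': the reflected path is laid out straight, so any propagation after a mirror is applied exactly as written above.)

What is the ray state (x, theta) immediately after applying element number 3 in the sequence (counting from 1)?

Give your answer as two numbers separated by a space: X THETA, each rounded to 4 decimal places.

Answer: -11.5412 -0.2941

Derivation:
Initial: x=8.0000 theta=-0.4000
After 1 (propagate distance d=29): x=-3.6000 theta=-0.4000
After 2 (thin lens f=34): x=-3.6000 theta=-5/17 (≈-0.2941)
After 3 (propagate distance d=27): x=-981/85 (≈-11.5412) theta=-5/17 (≈-0.2941)
Rounded to 4 decimal places: x = -11.5412, theta = -0.2941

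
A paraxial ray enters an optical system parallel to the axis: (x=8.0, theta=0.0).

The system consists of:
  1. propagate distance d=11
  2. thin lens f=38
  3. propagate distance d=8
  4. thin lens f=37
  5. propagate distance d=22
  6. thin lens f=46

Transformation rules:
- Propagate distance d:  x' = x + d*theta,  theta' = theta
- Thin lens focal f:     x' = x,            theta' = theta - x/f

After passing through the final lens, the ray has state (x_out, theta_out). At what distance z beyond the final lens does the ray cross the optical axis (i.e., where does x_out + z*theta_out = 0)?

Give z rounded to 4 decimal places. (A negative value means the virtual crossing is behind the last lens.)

Initial: x=8.0000 theta=0.0000
After 1 (propagate distance d=11): x=8.0000 theta=0.0000
After 2 (thin lens f=38): x=8.0000 theta=-4/19 (≈-0.2105)
After 3 (propagate distance d=8): x=120/19 (≈6.3158) theta=-4/19 (≈-0.2105)
After 4 (thin lens f=37): x=120/19 (≈6.3158) theta=-268/703 (≈-0.3812)
After 5 (propagate distance d=22): x=-1456/703 (≈-2.0711) theta=-268/703 (≈-0.3812)
After 6 (thin lens f=46): x=-1456/703 (≈-2.0711) theta=-5436/16169 (≈-0.3362)
z_focus = -x_out/theta_out = -(-1456/703)/(-5436/16169) = -8372/1359 ≈ -6.1604
Rounded to 4 decimal places: z = -6.1604

Answer: -6.1604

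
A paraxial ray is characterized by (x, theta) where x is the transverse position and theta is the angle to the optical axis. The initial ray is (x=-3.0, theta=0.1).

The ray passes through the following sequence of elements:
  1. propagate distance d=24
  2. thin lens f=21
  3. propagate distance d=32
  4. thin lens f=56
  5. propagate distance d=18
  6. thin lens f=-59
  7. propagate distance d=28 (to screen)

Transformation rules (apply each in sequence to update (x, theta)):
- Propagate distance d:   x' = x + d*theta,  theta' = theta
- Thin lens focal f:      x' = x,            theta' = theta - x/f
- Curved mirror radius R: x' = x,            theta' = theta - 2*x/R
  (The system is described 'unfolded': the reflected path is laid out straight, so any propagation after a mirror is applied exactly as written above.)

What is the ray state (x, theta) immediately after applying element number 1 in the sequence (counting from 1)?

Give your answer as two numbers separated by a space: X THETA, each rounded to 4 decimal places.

Answer: -0.6000 0.1000

Derivation:
Initial: x=-3.0000 theta=0.1000
After 1 (propagate distance d=24): x=-0.6000 theta=0.1000
Rounded to 4 decimal places: x = -0.6000, theta = 0.1000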